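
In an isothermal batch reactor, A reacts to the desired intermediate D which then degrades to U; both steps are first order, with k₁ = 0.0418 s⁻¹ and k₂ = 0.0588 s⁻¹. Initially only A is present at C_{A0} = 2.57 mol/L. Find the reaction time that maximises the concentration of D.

Setting dC_D/dt = 0 gives t_opt = ln(k₂/k₁)/(k₂−k₁).
= ln(0.0588/0.0418)/(0.0588−0.0418) = ln(1.407)/0.01700 = 0.3412/0.01700 = 20.1 s.

20.1 s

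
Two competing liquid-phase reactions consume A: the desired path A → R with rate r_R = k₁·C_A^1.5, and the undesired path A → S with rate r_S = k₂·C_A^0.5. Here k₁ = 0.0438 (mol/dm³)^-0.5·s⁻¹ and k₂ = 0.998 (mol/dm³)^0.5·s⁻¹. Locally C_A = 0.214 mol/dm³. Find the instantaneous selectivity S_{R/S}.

0.00939

S_{R/S} = r_R/r_S = (k₁·C_A^1.5)/(k₂·C_A^0.5) = (k₁/k₂)·C_A.
= (0.0438×0.2140^1.5) / (0.998×0.2140^0.5) = 0.004336/0.4617 = 0.00939.
Since the desired path is higher order in A, keeping C_A high (PFR or concentrated feed) favours R.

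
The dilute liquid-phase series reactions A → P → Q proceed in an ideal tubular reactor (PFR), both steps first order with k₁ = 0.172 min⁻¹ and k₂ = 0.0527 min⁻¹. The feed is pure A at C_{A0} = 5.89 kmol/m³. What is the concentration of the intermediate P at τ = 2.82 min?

Solving the coupled first-order balances gives C_P(τ) = [k₁/(k₂−k₁)]·C_{A0}·(e^(−k₁τ) − e^(−k₂τ)).
e^(−k₁τ) = e^(−0.172×2.82) = e^(−0.4850) = 0.6157; e^(−k₂τ) = e^(−0.1486) = 0.8619.
C_P = 0.172×5.89/(0.0527−0.172) × (0.6157−0.8619) = (-8.492)×(-0.2462) = 2.091 kmol/m³.

2.09 kmol/m³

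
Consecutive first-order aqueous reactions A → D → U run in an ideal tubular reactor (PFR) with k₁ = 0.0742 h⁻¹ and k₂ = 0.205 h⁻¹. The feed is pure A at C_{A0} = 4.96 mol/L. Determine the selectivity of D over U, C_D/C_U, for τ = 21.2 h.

For first-order series with pure A initially, C_D(τ) = k₁C_{A0}/(k₂−k₁)·(e^(−k₁τ) − e^(−k₂τ)).
e^(−k₁τ) = e^(−0.0742×21.2) = e^(−1.573) = 0.2074; e^(−k₂τ) = e^(−4.346) = 0.01296.
C_D = 0.0742×4.96/(0.205−0.0742) × (0.2074−0.01296) = 2.814×0.1945 = 0.5471 mol/L.
C_A = C_{A0}e^(−k₁τ) = 1.029 mol/L, so C_U = C_{A0}−C_A−C_D = 3.384 mol/L; C_D/C_U = 0.162.

0.162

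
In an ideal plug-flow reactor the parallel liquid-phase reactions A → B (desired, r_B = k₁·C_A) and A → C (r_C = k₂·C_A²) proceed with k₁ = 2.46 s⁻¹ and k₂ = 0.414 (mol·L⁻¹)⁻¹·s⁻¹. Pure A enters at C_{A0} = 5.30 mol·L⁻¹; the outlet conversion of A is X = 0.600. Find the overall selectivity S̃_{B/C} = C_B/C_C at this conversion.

C_A = C_{A0}(1−X) = 2.120 mol·L⁻¹.
Along a PFR/batch, dC_B/dC_A = −r_B/(r_B+r_C) = −k₁/(k₁+k₂·C_A).
Integrating from C_{A0} to C_A: C_B = (2.46/0.414)·ln[(2.46+0.414·5.30)/(2.46+0.414·2.12)] = 5.942·ln(4.654/3.338) = 1.976 mol·L⁻¹.
C_C = (C_{A0}−C_A)−C_B = 1.204 mol·L⁻¹; S̃_{B/C} = 1.976/1.204 = 1.64.

1.64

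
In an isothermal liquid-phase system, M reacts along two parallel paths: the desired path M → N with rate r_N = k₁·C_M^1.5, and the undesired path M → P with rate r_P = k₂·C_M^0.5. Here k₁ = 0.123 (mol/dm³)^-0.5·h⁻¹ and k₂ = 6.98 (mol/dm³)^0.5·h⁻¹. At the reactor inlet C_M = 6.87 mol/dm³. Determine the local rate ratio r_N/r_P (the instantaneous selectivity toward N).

S_{N/P} = r_N/r_P = (k₁·C_M^1.5)/(k₂·C_M^0.5) = (k₁/k₂)·C_M.
= (0.123×6.870^1.5) / (6.98×6.870^0.5) = 2.215/18.30 = 0.121.
Since the desired path is higher order in M, keeping C_M high (PFR or concentrated feed) favours N.

0.121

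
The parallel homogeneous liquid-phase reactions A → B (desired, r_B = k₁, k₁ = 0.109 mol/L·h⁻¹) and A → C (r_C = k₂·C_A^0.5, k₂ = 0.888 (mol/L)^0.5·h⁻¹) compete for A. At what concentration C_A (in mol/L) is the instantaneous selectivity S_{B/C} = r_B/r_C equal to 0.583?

S_{B/C} = (k₁/k₂)·C_A^-0.5 ⇒ C_A = (S·k₂/k₁)^(-2).
= (0.583×0.888/0.109)^(-2) = (4.750)^(-2) = 0.0443 mol/L.

0.0443 mol/L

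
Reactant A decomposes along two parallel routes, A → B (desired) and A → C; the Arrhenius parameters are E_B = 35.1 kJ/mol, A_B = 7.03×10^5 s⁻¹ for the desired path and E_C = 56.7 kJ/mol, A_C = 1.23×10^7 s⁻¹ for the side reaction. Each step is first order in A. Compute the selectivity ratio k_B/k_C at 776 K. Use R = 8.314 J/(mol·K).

1.63

Since both paths have the same order in A, the concentration cancels and S_{B/C} = k_B/k_C = (A_B/A_C)·exp[(E_C−E_B)/(RT)].
(E_C−E_B)/(RT) = (56.7−35.1)×10³/(8.314×776) = 21600/6452 = 3.348.
k_B/k_C = (7.03×10^5/1.23×10^7)·exp(3.348) = 0.05715 × 28.45 = 1.63.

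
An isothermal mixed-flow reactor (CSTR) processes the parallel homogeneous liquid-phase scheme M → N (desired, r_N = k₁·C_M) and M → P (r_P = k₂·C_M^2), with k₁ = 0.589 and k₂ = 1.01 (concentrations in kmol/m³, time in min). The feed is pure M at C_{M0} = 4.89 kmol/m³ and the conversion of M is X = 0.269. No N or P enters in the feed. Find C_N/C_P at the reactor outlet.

0.163

Exit C_M = C_{M0}(1−X) = 4.89×0.731 = 3.575 kmol/m³.
In a CSTR the entire volume is at exit conditions, so r_N = 0.589×3.575 = 2.105 and r_P = 1.01×3.575^2 = 12.91.
Overall selectivity = C_N/C_P = r_Nτ/(r_Pτ) = r_N/r_P = 0.163.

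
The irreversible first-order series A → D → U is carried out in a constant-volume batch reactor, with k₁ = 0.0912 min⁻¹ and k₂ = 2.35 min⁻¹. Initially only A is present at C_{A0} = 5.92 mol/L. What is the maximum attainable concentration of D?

0.202 mol/L

At the optimum, C_{D,max}/C_{A0} = (k₁/k₂)^[k₂/(k₂−k₁)].
= (0.0912/2.35)^(2.35/(2.35−0.0912)) = (0.03881)^(1.040) = 0.03404.
C_{D,max} = 0.03404×5.92 = 0.202 mol/L.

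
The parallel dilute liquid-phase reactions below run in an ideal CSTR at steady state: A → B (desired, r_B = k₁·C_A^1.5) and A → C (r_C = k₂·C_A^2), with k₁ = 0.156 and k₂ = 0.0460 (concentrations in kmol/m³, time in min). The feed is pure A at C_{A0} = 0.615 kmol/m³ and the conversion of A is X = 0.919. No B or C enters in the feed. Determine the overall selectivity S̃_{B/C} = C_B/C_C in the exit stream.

15.2

Exit C_A = C_{A0}(1−X) = 0.615×0.0810 = 0.04981 kmol/m³.
In a CSTR the entire volume is at exit conditions, so r_B = 0.156×0.04981^1.5 = 0.001734 and r_C = 0.0460×0.04981^2 = 1.142×10^-4.
Overall selectivity = C_B/C_C = r_Bτ/(r_Cτ) = r_B/r_C = 15.2.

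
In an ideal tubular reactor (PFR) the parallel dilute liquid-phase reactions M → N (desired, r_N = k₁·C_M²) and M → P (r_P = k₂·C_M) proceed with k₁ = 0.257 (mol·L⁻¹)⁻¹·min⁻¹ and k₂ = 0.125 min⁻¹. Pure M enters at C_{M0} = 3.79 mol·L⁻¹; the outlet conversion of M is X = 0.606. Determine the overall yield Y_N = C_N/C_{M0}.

0.507

C_M = C_{M0}(1−X) = 1.493 mol·L⁻¹.
Along a PFR/batch, dC_P/dC_M = −r_P/(r_N+r_P) = −k₂/(k₂+k₁·C_M).
Integrating from C_{M0} to C_M: C_P = (0.125/0.257)·ln[(0.125+0.257·3.79)/(0.125+0.257·1.49)] = 0.4864·ln(1.099/0.5088) = 0.3746 mol·L⁻¹.
Then C_N = (C_{M0}−C_M) − C_P = 2.297 − 0.3746 = 1.922 mol·L⁻¹.
Y_N = C_N/C_{M0} = 1.922/3.79 = 0.507.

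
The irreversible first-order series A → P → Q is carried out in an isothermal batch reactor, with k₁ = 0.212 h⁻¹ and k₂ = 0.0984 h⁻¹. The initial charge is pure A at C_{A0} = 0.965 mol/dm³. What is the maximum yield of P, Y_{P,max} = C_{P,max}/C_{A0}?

0.514

For a first-order series the maximum intermediate yield is C_{P,max}/C_{A0} = (k₁/k₂)^[k₂/(k₂−k₁)].
= (0.212/0.0984)^(0.0984/(0.0984−0.212)) = (2.154)^(-0.8662) = 0.5144.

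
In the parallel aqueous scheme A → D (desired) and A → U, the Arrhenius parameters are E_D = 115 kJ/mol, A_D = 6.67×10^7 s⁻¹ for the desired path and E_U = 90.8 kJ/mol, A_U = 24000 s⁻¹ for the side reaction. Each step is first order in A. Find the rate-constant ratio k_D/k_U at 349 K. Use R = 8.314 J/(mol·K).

k_D/k_U = (A_D/A_U)·exp[−(E_D−E_U)/(RT)] = (A_D/A_U)·exp[(E_U−E_D)/(RT)].
(E_U−E_D)/(RT) = (90.8−115)×10³/(8.314×349) = -24200/2902 = -8.340.
k_D/k_U = (6.67×10^7/24000)·exp(-8.340) = 2779 × 2.387×10^-4 = 0.663.
Since E_D > E_U, raising the temperature improves selectivity toward D.

0.663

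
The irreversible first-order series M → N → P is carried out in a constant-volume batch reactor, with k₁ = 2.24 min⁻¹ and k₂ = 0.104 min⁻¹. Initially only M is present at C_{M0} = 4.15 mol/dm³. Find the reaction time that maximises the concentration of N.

1.44 min

Setting dC_N/dt = 0 gives t_opt = ln(k₂/k₁)/(k₂−k₁).
= ln(0.104/2.24)/(0.104−2.24) = ln(0.04643)/-2.136 = -3.070/-2.136 = 1.44 min.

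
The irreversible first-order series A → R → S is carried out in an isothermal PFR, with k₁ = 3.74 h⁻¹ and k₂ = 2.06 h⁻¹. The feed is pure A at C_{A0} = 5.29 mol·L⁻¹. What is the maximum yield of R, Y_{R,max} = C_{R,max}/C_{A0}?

Evaluating C_R at τ_opt = ln(k₂/k₁)/(k₂−k₁) gives C_{R,max}/C_{A0} = (k₁/k₂)^[k₂/(k₂−k₁)].
= (3.74/2.06)^(2.06/(2.06−3.74)) = (1.816)^(-1.226) = 0.4813.

0.481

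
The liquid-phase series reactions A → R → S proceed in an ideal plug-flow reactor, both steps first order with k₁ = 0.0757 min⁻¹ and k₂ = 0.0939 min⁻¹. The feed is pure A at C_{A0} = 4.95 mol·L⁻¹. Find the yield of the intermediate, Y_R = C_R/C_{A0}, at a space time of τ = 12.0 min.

0.329

Solving the coupled first-order balances gives C_R(τ) = [k₁/(k₂−k₁)]·C_{A0}·(e^(−k₁τ) − e^(−k₂τ)).
e^(−k₁τ) = e^(−0.0757×12.0) = e^(−0.9084) = 0.4032; e^(−k₂τ) = e^(−1.127) = 0.3241.
C_R = 0.0757×4.95/(0.0939−0.0757) × (0.4032−0.3241) = 20.59×0.07910 = 1.629 mol·L⁻¹.
Y_R = C_R/C_{A0} = 1.629/4.95 = 0.329.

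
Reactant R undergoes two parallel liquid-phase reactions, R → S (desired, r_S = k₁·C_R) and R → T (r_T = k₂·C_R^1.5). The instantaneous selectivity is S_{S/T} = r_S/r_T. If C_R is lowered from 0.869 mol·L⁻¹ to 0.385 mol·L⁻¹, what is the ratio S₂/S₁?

S_{S/T} = (k₁/k₂)·C_R^-0.5, so S₂/S₁ = (C_{R,2}/C_{R,1})^-0.5.
= (0.385/0.869)^(-0.5) = (0.4430)^(-0.5) = 1.50.

1.50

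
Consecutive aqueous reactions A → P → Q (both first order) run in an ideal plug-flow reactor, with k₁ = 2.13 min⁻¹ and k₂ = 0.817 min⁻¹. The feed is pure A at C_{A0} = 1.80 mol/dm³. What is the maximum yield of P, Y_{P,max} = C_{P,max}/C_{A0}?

At the optimum, C_{P,max}/C_{A0} = (k₁/k₂)^[k₂/(k₂−k₁)].
= (2.13/0.817)^(0.817/(0.817−2.13)) = (2.607)^(-0.6222) = 0.5509.

0.551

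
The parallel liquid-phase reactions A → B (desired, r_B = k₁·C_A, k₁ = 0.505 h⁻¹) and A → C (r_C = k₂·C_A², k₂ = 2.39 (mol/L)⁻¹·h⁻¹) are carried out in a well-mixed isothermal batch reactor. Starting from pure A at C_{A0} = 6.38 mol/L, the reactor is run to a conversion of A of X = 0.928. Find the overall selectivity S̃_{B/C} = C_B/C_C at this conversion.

0.0888

C_A = C_{A0}(1−X) = 0.4594 mol/L.
Along a PFR/batch, dC_B/dC_A = −r_B/(r_B+r_C) = −k₁/(k₁+k₂·C_A).
Integrating from C_{A0} to C_A: C_B = (0.505/2.39)·ln[(0.505+2.39·6.38)/(0.505+2.39·0.459)] = 0.2113·ln(15.75/1.603) = 0.4829 mol/L.
C_C = (C_{A0}−C_A)−C_B = 5.438 mol/L; S̃_{B/C} = 0.4829/5.438 = 0.0888.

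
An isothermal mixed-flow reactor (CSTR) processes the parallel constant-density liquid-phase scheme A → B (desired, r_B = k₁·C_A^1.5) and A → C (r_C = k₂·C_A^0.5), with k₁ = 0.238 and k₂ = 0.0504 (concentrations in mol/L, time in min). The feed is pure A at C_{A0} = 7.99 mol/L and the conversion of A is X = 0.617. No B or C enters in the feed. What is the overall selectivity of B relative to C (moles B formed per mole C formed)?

Exit C_A = C_{A0}(1−X) = 7.99×0.383 = 3.060 mol/L.
A CSTR operates uniformly at the exit composition, giving r_B = 1.274 and r_C = 0.08817 (each k·C_A^n at C_A = 3.060).
Overall selectivity = C_B/C_C = r_Bτ/(r_Cτ) = r_B/r_C = 14.5.

14.5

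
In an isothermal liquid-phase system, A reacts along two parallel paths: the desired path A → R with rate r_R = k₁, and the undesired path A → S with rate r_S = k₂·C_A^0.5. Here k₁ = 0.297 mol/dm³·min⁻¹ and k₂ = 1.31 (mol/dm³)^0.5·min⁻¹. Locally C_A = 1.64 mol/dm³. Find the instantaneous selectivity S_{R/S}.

0.177

S_{R/S} = r_R/r_S = (k₁)/(k₂·C_A^0.5) = (k₁/k₂)·C_A^-0.5.
= (0.297) / (1.31×1.640^0.5) = 0.2970/1.678 = 0.177.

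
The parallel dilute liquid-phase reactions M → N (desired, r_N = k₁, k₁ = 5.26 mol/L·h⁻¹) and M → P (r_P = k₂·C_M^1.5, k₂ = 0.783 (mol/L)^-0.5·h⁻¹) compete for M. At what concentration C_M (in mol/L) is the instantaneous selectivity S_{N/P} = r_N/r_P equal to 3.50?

S_{N/P} = (k₁/k₂)·C_M^-1.5 ⇒ C_M = (S·k₂/k₁)^(1/(-1.5)).
= (3.50×0.783/5.26)^(-0.6667) = (0.5210)^(-0.6667) = 1.54 mol/L.

1.54 mol/L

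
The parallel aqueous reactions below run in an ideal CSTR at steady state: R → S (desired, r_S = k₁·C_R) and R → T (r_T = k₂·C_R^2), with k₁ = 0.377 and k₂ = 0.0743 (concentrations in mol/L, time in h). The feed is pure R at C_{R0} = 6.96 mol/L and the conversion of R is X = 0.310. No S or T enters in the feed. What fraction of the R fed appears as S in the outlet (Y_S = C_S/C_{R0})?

0.159

Exit C_R = C_{R0}(1−X) = 6.96×0.690 = 4.802 mol/L.
A CSTR operates uniformly at the exit composition, giving r_S = 1.811 and r_T = 1.714 (each k·C_R^n at C_R = 4.802).
Fraction of consumed R going to S: r_S/(r_S+r_T) = 0.5138.
C_S = 0.5138·C_{R0}·X = 0.5138×6.96×0.310 = 1.11 mol/L; Y_S = C_S/C_{R0} = 0.159.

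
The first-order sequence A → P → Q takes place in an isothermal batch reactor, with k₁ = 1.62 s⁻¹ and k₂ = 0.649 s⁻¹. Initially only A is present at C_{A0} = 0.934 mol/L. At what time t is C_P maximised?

0.942 s

For first-order series the maximum of C_P occurs at t_opt = ln(k₂/k₁)/(k₂−k₁).
= ln(0.649/1.62)/(0.649−1.62) = ln(0.4006)/-0.9710 = -0.9147/-0.9710 = 0.942 s.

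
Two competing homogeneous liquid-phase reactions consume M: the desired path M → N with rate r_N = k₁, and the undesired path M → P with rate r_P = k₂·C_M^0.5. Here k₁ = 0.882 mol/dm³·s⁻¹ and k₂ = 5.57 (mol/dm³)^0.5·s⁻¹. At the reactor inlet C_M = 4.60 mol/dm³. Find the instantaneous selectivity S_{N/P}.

S_{N/P} = r_N/r_P = (k₁)/(k₂·C_M^0.5) = (k₁/k₂)·C_M^-0.5.
= (0.882) / (5.57×4.600^0.5) = 0.8820/11.95 = 0.0738.

0.0738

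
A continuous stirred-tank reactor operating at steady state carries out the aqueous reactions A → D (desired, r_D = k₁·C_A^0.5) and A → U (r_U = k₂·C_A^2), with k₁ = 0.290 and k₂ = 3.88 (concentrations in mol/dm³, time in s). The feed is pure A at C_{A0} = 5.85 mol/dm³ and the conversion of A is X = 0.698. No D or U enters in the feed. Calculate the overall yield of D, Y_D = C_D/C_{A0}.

0.0215

Exit C_A = C_{A0}(1−X) = 5.85×0.302 = 1.767 mol/dm³.
Rates in a CSTR are evaluated at the outlet concentration: r_D = 0.290×1.767^0.5 = 0.3855, r_U = 3.88×1.767^2 = 12.11.
Fraction of consumed A going to D: r_D/(r_D+r_U) = 0.03085.
C_D = 0.03085·C_{A0}·X = 0.03085×5.85×0.698 = 0.126 mol/dm³; Y_D = C_D/C_{A0} = 0.0215.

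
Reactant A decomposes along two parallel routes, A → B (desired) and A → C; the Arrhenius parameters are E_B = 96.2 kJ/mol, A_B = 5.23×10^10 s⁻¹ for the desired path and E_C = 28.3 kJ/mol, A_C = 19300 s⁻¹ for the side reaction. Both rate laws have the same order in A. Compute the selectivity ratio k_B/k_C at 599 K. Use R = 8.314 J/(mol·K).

Since both paths have the same order in A, the concentration cancels and S_{B/C} = k_B/k_C = (A_B/A_C)·exp[(E_C−E_B)/(RT)].
(E_C−E_B)/(RT) = (28.3−96.2)×10³/(8.314×599) = -67900/4980 = -13.63.
k_B/k_C = (5.23×10^10/19300)·exp(-13.63) = 2.710×10^6 × 1.199×10^-6 = 3.25.
Since E_B > E_C, raising the temperature improves selectivity toward B.

3.25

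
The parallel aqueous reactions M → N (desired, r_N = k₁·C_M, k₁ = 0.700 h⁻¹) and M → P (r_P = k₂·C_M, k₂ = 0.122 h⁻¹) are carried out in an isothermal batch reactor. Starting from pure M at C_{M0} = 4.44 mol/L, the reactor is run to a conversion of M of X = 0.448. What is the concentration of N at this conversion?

C_M = C_{M0}(1−X) = 2.451 mol/L.
Both paths are first order in M, so the instantaneous fraction to N is constant: dC_N/d(−C_M) = k₁/(k₁+k₂) = 0.8516.
C_N = 0.8516·(C_{M0}−C_M) = 0.8516×1.989 = 1.69 mol/L.

1.69 mol/L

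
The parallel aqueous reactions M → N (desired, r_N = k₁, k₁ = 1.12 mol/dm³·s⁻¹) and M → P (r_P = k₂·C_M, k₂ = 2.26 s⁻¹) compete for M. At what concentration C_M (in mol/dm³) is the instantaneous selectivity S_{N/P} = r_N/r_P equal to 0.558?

0.888 mol/dm³

S_{N/P} = (k₁/k₂)·C_M⁻¹ ⇒ C_M = (S·k₂/k₁)^(-1).
= (0.558×2.26/1.12)^(-1) = (1.126)^(-1) = 0.888 mol/dm³.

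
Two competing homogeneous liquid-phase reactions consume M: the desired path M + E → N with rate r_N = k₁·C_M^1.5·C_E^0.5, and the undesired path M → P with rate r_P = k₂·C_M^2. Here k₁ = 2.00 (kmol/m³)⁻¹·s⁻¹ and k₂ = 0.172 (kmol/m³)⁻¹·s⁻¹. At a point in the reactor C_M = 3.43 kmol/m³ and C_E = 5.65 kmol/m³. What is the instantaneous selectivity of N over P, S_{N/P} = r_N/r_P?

S_{N/P} = r_N/r_P = (k₁·C_M^1.5·C_E^0.5)/(k₂·C_M^2) = (k₁/k₂)·C_M^-0.5·C_E^0.5.
= (2.00×3.430^1.5×5.650^0.5) / (0.172×3.430^2) = 30.20/2.024 = 14.9.

14.9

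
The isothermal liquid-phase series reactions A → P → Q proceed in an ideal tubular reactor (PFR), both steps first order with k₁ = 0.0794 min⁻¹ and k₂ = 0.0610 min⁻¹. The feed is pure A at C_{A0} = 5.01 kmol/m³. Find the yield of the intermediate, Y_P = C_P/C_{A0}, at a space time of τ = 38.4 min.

Solving the coupled first-order balances gives C_P(τ) = [k₁/(k₂−k₁)]·C_{A0}·(e^(−k₁τ) − e^(−k₂τ)).
e^(−k₁τ) = e^(−0.0794×38.4) = e^(−3.049) = 0.04741; e^(−k₂τ) = e^(−2.342) = 0.09610.
C_P = 0.0794×5.01/(0.0610−0.0794) × (0.04741−0.09610) = (-21.62)×(-0.04869) = 1.053 kmol/m³.
Y_P = C_P/C_{A0} = 1.053/5.01 = 0.210.

0.210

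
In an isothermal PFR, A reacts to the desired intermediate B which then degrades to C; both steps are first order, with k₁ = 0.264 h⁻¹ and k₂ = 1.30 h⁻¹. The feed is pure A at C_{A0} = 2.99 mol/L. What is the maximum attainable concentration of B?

0.404 mol/L

At the optimum, C_{B,max}/C_{A0} = (k₁/k₂)^[k₂/(k₂−k₁)].
= (0.264/1.30)^(1.30/(1.30−0.264)) = (0.2031)^(1.255) = 0.1353.
C_{B,max} = 0.1353×2.99 = 0.404 mol/L.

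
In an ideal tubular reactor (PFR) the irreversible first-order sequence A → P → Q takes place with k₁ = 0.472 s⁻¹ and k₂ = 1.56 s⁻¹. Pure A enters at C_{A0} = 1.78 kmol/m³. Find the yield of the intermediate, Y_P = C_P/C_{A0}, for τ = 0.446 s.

Solving the coupled first-order balances gives C_P(τ) = [k₁/(k₂−k₁)]·C_{A0}·(e^(−k₁τ) − e^(−k₂τ)).
e^(−k₁τ) = e^(−0.472×0.446) = e^(−0.2105) = 0.8102; e^(−k₂τ) = e^(−0.6958) = 0.4987.
C_P = 0.472×1.78/(1.56−0.472) × (0.8102−0.4987) = 0.7722×0.3115 = 0.2405 kmol/m³.
Y_P = C_P/C_{A0} = 0.2405/1.78 = 0.135.

0.135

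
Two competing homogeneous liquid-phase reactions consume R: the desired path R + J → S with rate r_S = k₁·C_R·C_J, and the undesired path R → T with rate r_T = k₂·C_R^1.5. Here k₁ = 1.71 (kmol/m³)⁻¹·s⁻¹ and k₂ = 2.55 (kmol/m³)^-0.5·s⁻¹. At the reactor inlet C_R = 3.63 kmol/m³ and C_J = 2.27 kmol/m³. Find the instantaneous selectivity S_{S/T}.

S_{S/T} = r_S/r_T = (k₁·C_R·C_J)/(k₂·C_R^1.5) = (k₁/k₂)·C_R^-0.5·C_J.
= (1.71×3.630×2.270) / (2.55×3.630^1.5) = 14.09/17.64 = 0.799.

0.799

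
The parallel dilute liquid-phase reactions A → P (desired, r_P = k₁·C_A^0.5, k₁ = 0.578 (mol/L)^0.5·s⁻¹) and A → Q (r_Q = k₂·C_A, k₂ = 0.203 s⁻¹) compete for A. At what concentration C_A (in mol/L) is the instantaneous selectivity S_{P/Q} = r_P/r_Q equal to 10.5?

0.0735 mol/L

S_{P/Q} = (k₁/k₂)·C_A^-0.5 ⇒ C_A = (S·k₂/k₁)^(-2).
= (10.5×0.203/0.578)^(-2) = (3.688)^(-2) = 0.0735 mol/L.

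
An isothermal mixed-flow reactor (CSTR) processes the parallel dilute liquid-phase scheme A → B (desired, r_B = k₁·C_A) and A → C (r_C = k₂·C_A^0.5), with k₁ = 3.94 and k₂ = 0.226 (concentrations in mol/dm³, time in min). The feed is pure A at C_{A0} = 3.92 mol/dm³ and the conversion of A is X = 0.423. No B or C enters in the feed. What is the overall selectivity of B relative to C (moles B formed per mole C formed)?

Exit C_A = C_{A0}(1−X) = 3.92×0.577 = 2.262 mol/dm³.
A CSTR operates uniformly at the exit composition, giving r_B = 8.912 and r_C = 0.3399 (each k·C_A^n at C_A = 2.262).
Overall selectivity = C_B/C_C = r_Bτ/(r_Cτ) = r_B/r_C = 26.2.

26.2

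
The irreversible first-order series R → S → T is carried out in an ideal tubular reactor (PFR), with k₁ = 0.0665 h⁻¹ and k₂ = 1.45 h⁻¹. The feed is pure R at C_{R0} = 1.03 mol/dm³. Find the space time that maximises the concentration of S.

2.23 h

The intermediate peaks when r₁ = r₂, i.e. k₁e^(−k₁τ) = k₂e^(−k₂τ), giving τ_opt = ln(k₂/k₁)/(k₂−k₁).
= ln(1.45/0.0665)/(1.45−0.0665) = ln(21.80)/1.383 = 3.082/1.383 = 2.23 h.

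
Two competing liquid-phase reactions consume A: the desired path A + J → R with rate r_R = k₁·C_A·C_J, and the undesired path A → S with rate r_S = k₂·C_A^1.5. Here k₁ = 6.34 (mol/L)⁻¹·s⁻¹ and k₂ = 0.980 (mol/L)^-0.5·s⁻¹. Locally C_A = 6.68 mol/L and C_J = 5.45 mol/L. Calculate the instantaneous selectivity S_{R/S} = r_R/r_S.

13.6

S_{R/S} = r_R/r_S = (k₁·C_A·C_J)/(k₂·C_A^1.5) = (k₁/k₂)·C_A^-0.5·C_J.
= (6.34×6.680×5.450) / (0.980×6.680^1.5) = 230.8/16.92 = 13.6.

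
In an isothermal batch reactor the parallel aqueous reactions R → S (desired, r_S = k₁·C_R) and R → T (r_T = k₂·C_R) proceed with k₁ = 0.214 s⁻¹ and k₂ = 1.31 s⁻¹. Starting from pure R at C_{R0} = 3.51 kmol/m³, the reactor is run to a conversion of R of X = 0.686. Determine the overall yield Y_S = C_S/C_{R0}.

C_R = C_{R0}(1−X) = 1.102 kmol/m³.
Both paths are first order in R, so the instantaneous fraction to S is constant: dC_S/d(−C_R) = k₁/(k₁+k₂) = 0.1404.
C_S = 0.1404·(C_{R0}−C_R) = 0.1404×2.408 = 0.338 kmol/m³.
Y_S = C_S/C_{R0} = 0.3381/3.51 = 0.0963.

0.0963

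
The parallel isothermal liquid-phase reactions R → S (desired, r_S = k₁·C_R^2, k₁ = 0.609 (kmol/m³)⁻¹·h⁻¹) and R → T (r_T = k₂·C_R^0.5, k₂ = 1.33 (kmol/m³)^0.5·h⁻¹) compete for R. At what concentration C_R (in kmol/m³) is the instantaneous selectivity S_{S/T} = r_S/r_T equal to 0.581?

S_{S/T} = (k₁/k₂)·C_R^1.5 ⇒ C_R = (S·k₂/k₁)^(1/1.5).
= (0.581×1.33/0.609)^(0.6667) = (1.269)^(0.6667) = 1.17 kmol/m³.

1.17 kmol/m³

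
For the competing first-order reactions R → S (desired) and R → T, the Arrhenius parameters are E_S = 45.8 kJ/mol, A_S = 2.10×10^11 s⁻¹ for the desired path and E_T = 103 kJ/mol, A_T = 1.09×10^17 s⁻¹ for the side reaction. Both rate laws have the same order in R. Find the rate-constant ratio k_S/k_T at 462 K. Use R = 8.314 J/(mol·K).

5.65

With equal orders, S_{S/T} = k_S/k_T = (A_S/A_T)·exp[(E_T−E_S)/(RT)].
(E_T−E_S)/(RT) = (103−45.8)×10³/(8.314×462) = 57200/3841 = 14.89.
k_S/k_T = (2.10×10^11/1.09×10^17)·exp(14.89) = 1.927×10^-6 × 2.933×10^6 = 5.65.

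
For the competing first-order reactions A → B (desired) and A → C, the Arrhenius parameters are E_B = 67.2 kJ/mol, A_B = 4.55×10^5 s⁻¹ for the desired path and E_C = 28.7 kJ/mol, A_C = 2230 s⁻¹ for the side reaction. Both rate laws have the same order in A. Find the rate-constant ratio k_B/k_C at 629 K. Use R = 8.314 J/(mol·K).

k_B/k_C = (A_B/A_C)·exp[−(E_B−E_C)/(RT)] = (A_B/A_C)·exp[(E_C−E_B)/(RT)].
(E_C−E_B)/(RT) = (28.7−67.2)×10³/(8.314×629) = -38500/5230 = -7.362.
k_B/k_C = (4.55×10^5/2230)·exp(-7.362) = 204.0 × 6.349×10^-4 = 0.130.
Since E_B > E_C, raising the temperature improves selectivity toward B.

0.130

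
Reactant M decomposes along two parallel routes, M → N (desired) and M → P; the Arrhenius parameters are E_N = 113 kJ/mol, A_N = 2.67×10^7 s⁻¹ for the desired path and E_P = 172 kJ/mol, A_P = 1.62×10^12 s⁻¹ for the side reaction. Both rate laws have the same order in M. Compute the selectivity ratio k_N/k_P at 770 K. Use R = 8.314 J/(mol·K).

0.166

k_N/k_P = (A_N/A_P)·exp[−(E_N−E_P)/(RT)] = (A_N/A_P)·exp[(E_P−E_N)/(RT)].
(E_P−E_N)/(RT) = (172−113)×10³/(8.314×770) = 59000/6402 = 9.216.
k_N/k_P = (2.67×10^7/1.62×10^12)·exp(9.216) = 1.648×10^-5 × 10059 = 0.166.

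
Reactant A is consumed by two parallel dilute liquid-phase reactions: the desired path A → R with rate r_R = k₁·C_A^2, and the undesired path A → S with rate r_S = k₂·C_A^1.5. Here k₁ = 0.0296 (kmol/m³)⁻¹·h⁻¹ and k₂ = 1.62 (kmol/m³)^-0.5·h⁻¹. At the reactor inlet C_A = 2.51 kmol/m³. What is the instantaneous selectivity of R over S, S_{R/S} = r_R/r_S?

0.0289

S_{R/S} = r_R/r_S = (k₁·C_A^2)/(k₂·C_A^1.5) = (k₁/k₂)·C_A^0.5.
= (0.0296×2.510^2) / (1.62×2.510^1.5) = 0.1865/6.442 = 0.0289.
Since the desired path is higher order in A, keeping C_A high (PFR or concentrated feed) favours R.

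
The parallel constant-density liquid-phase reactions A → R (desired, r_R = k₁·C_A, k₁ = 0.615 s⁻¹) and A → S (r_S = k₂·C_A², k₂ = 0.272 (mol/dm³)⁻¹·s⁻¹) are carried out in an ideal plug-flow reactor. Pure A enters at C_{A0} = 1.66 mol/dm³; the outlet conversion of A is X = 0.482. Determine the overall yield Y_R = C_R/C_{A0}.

C_A = C_{A0}(1−X) = 0.8599 mol/dm³.
Along a PFR/batch, dC_R/dC_A = −r_R/(r_R+r_S) = −k₁/(k₁+k₂·C_A).
Integrating from C_{A0} to C_A: C_R = (0.615/0.272)·ln[(0.615+0.272·1.66)/(0.615+0.272·0.860)] = 2.261·ln(1.067/0.8489) = 0.5160 mol/dm³.
Y_R = C_R/C_{A0} = 0.5160/1.66 = 0.311.

0.311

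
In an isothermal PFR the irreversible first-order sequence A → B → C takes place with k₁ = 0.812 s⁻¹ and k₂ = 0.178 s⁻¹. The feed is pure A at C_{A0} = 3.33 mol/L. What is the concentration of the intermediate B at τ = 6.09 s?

1.41 mol/L

For first-order series with pure A initially, C_B(τ) = k₁C_{A0}/(k₂−k₁)·(e^(−k₁τ) − e^(−k₂τ)).
e^(−k₁τ) = e^(−0.812×6.09) = e^(−4.945) = 0.007118; e^(−k₂τ) = e^(−1.084) = 0.3382.
C_B = 0.812×3.33/(0.178−0.812) × (0.007118−0.3382) = (-4.265)×(-0.3311) = 1.412 mol/L.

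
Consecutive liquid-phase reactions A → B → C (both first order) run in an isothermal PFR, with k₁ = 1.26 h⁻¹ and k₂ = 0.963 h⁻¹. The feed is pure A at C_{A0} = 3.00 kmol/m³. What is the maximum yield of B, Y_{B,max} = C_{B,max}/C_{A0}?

0.418

Evaluating C_B at τ_opt = ln(k₂/k₁)/(k₂−k₁) gives C_{B,max}/C_{A0} = (k₁/k₂)^[k₂/(k₂−k₁)].
= (1.26/0.963)^(0.963/(0.963−1.26)) = (1.308)^(-3.242) = 0.4183.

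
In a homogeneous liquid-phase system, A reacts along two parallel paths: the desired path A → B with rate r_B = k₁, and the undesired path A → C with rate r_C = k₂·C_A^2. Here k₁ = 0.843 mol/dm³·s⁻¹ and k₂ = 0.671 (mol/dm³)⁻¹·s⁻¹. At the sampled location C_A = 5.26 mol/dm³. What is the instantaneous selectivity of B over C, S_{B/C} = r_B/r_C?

S_{B/C} = r_B/r_C = (k₁)/(k₂·C_A^2) = (k₁/k₂)·C_A^-2.
= (0.843) / (0.671×5.260^2) = 0.8430/18.56 = 0.0454.
The undesired path is higher order in A, so low C_A (CSTR or dilute feed) favours B.

0.0454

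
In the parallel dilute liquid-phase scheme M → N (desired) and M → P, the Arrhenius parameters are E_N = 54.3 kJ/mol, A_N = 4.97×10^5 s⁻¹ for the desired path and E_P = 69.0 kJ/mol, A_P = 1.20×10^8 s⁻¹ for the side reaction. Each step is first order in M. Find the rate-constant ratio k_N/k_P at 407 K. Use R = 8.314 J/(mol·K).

0.319

k_N/k_P = (A_N/A_P)·exp[−(E_N−E_P)/(RT)] = (A_N/A_P)·exp[(E_P−E_N)/(RT)].
(E_P−E_N)/(RT) = (69.0−54.3)×10³/(8.314×407) = 14700/3384 = 4.344.
k_N/k_P = (4.97×10^5/1.20×10^8)·exp(4.344) = 0.004142 × 77.03 = 0.319.
Since E_N < E_P, lowering the temperature improves selectivity toward N.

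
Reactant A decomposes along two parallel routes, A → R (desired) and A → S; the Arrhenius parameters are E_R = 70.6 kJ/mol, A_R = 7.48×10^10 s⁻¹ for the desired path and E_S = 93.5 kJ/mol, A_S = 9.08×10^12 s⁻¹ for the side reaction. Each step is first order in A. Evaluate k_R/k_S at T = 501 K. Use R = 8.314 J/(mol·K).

With equal orders, S_{R/S} = k_R/k_S = (A_R/A_S)·exp[(E_S−E_R)/(RT)].
(E_S−E_R)/(RT) = (93.5−70.6)×10³/(8.314×501) = 22900/4165 = 5.498.
k_R/k_S = (7.48×10^10/9.08×10^12)·exp(5.498) = 0.008238 × 244.2 = 2.01.

2.01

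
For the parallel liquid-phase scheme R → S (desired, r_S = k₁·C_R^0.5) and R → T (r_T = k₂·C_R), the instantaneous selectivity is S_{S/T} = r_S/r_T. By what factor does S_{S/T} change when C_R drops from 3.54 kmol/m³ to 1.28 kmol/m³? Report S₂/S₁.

1.66

S_{S/T} = (k₁/k₂)·C_R^-0.5, so S₂/S₁ = (C_{R,2}/C_{R,1})^-0.5.
= (1.28/3.54)^(-0.5) = (0.3616)^(-0.5) = 1.66.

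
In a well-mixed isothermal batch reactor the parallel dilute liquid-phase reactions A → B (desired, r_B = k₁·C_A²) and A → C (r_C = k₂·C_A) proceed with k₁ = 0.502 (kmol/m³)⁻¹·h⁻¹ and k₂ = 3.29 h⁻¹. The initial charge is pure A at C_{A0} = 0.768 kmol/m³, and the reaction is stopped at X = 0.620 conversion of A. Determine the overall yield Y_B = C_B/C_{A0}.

0.0462

C_A = C_{A0}(1−X) = 0.2918 kmol/m³.
Along a PFR/batch, dC_C/dC_A = −r_C/(r_B+r_C) = −k₂/(k₂+k₁·C_A).
Integrating from C_{A0} to C_A: C_C = (3.29/0.502)·ln[(3.29+0.502·0.768)/(3.29+0.502·0.292)] = 6.554·ln(3.676/3.437) = 0.4407 kmol/m³.
Then C_B = (C_{A0}−C_A) − C_C = 0.4762 − 0.4407 = 0.03545 kmol/m³.
Y_B = C_B/C_{A0} = 0.03545/0.768 = 0.0462.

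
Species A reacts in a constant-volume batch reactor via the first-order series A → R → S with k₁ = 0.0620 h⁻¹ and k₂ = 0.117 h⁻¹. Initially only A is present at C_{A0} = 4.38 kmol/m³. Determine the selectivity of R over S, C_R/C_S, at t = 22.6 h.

The intermediate concentration in a first-order A→B→C sequence is C_R = k₁C_{A0}(e^(−k₁t) − e^(−k₂t))/(k₂−k₁).
e^(−k₁t) = e^(−0.0620×22.6) = e^(−1.401) = 0.2463; e^(−k₂t) = e^(−2.644) = 0.07106.
C_R = 0.0620×4.38/(0.117−0.0620) × (0.2463−0.07106) = 4.937×0.1752 = 0.8652 kmol/m³.
C_A = C_{A0}e^(−k₁t) = 1.079 kmol/m³, so C_S = C_{A0}−C_A−C_R = 2.436 kmol/m³; C_R/C_S = 0.355.

0.355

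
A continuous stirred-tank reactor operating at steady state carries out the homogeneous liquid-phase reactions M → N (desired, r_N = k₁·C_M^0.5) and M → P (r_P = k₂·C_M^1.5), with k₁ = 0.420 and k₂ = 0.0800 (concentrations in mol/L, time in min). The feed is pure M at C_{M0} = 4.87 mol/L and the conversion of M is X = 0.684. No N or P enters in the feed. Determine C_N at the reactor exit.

2.58 mol/L

Exit C_M = C_{M0}(1−X) = 4.87×0.316 = 1.539 mol/L.
Rates in a CSTR are evaluated at the outlet concentration: r_N = 0.420×1.539^0.5 = 0.5210, r_P = 0.0800×1.539^1.5 = 0.1527.
Fraction of consumed M going to N: r_N/(r_N+r_P) = 0.7733.
C_N = 0.7733·C_{M0}·X = 0.7733×4.87×0.684 = 2.58 mol/L.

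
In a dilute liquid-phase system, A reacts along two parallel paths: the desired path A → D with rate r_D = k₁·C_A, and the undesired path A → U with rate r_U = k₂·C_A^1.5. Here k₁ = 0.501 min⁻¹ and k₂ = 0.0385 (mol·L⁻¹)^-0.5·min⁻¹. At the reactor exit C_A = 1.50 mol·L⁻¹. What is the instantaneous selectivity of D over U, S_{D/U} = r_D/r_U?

S_{D/U} = r_D/r_U = (k₁·C_A)/(k₂·C_A^1.5) = (k₁/k₂)·C_A^-0.5.
= (0.501×1.500) / (0.0385×1.500^1.5) = 0.7515/0.07073 = 10.6.

10.6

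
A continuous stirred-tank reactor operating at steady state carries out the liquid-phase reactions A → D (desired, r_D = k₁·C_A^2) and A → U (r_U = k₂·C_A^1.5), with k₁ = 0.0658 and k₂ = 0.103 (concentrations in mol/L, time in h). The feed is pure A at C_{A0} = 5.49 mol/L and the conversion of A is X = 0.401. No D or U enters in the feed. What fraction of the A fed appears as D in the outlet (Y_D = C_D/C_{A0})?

Exit C_A = C_{A0}(1−X) = 5.49×0.599 = 3.289 mol/L.
In a CSTR the entire volume is at exit conditions, so r_D = 0.0658×3.289^2 = 0.7116 and r_U = 0.103×3.289^1.5 = 0.6142.
Fraction of consumed A going to D: r_D/(r_D+r_U) = 0.5367.
C_D = 0.5367·C_{A0}·X = 0.5367×5.49×0.401 = 1.18 mol/L; Y_D = C_D/C_{A0} = 0.215.

0.215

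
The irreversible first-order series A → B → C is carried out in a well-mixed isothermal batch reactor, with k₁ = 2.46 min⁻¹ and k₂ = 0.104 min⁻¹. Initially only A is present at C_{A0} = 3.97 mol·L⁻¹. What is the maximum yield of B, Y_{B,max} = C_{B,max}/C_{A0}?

0.870

At the optimum, C_{B,max}/C_{A0} = (k₁/k₂)^[k₂/(k₂−k₁)].
= (2.46/0.104)^(0.104/(0.104−2.46)) = (23.65)^(-0.04414) = 0.8697.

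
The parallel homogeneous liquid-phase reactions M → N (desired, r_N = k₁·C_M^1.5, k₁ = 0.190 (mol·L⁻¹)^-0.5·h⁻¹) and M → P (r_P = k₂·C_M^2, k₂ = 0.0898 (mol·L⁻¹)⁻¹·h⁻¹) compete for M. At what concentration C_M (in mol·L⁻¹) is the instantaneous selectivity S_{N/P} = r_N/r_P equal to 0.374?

S_{N/P} = (k₁/k₂)·C_M^-0.5 ⇒ C_M = (S·k₂/k₁)^(-2).
= (0.374×0.0898/0.190)^(-2) = (0.1768)^(-2) = 32.0 mol·L⁻¹.

32.0 mol·L⁻¹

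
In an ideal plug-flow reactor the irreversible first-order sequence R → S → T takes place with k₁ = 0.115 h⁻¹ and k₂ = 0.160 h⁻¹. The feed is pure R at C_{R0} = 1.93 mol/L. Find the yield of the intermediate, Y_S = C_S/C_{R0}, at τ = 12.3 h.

0.264

Solving the coupled first-order balances gives C_S(τ) = [k₁/(k₂−k₁)]·C_{R0}·(e^(−k₁τ) − e^(−k₂τ)).
e^(−k₁τ) = e^(−0.115×12.3) = e^(−1.415) = 0.2430; e^(−k₂τ) = e^(−1.968) = 0.1397.
C_S = 0.115×1.93/(0.160−0.115) × (0.2430−0.1397) = 4.932×0.1033 = 0.5096 mol/L.
Y_S = C_S/C_{R0} = 0.5096/1.93 = 0.264.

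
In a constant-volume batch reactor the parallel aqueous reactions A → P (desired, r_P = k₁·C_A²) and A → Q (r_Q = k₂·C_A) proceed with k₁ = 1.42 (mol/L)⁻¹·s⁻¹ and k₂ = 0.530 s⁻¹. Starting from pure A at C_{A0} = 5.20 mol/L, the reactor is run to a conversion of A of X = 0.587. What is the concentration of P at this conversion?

2.76 mol/L

C_A = C_{A0}(1−X) = 2.148 mol/L.
Along a PFR/batch, dC_Q/dC_A = −r_Q/(r_P+r_Q) = −k₂/(k₂+k₁·C_A).
Integrating from C_{A0} to C_A: C_Q = (0.530/1.42)·ln[(0.530+1.42·5.20)/(0.530+1.42·2.15)] = 0.3732·ln(7.914/3.580) = 0.2961 mol/L.
Then C_P = (C_{A0}−C_A) − C_Q = 3.052 − 0.2961 = 2.756 mol/L.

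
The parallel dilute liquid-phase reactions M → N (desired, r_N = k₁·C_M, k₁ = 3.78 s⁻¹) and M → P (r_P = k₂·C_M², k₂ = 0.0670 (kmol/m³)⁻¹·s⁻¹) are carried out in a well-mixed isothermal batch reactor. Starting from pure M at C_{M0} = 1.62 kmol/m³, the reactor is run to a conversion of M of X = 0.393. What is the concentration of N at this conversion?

0.622 kmol/m³

C_M = C_{M0}(1−X) = 0.9833 kmol/m³.
Along a PFR/batch, dC_N/dC_M = −r_N/(r_N+r_P) = −k₁/(k₁+k₂·C_M).
Integrating from C_{M0} to C_M: C_N = (3.78/0.0670)·ln[(3.78+0.0670·1.62)/(3.78+0.0670·0.983)] = 56.42·ln(3.889/3.846) = 0.6223 kmol/m³.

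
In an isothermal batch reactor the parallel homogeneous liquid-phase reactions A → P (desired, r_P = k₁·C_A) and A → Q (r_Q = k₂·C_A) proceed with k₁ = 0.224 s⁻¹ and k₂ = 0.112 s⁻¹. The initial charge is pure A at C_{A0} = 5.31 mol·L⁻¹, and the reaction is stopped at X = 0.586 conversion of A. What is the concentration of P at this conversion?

2.07 mol·L⁻¹

C_A = C_{A0}(1−X) = 2.198 mol·L⁻¹.
Both paths are first order in A, so the instantaneous fraction to P is constant: dC_P/d(−C_A) = k₁/(k₁+k₂) = 0.6667.
C_P = 0.6667·(C_{A0}−C_A) = 0.6667×3.112 = 2.07 mol·L⁻¹.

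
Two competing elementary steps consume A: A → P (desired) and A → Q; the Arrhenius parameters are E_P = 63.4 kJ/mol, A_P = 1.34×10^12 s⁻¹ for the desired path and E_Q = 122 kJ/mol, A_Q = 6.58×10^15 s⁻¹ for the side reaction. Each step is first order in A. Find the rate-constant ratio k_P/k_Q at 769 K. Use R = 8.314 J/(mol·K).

k_P/k_Q = (A_P/A_Q)·exp[−(E_P−E_Q)/(RT)] = (A_P/A_Q)·exp[(E_Q−E_P)/(RT)].
(E_Q−E_P)/(RT) = (122−63.4)×10³/(8.314×769) = 58600/6393 = 9.166.
k_P/k_Q = (1.34×10^12/6.58×10^15)·exp(9.166) = 2.036×10^-4 × 9563 = 1.95.

1.95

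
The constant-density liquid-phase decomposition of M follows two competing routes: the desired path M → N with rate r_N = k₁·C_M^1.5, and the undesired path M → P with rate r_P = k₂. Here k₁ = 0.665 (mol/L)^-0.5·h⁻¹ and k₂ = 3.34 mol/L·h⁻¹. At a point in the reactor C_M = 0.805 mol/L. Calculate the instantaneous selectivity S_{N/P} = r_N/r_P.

S_{N/P} = r_N/r_P = (k₁·C_M^1.5)/(k₂) = (k₁/k₂)·C_M^1.5.
= (0.665×0.8050^1.5) / (3.34) = 0.4803/3.340 = 0.144.

0.144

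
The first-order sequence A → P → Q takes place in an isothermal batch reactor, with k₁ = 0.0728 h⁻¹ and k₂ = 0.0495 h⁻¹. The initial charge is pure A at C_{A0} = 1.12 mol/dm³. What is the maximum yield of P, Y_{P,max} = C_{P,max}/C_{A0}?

Evaluating C_P at t_opt = ln(k₂/k₁)/(k₂−k₁) gives C_{P,max}/C_{A0} = (k₁/k₂)^[k₂/(k₂−k₁)].
= (0.0728/0.0495)^(0.0495/(0.0495−0.0728)) = (1.471)^(-2.124) = 0.4407.

0.441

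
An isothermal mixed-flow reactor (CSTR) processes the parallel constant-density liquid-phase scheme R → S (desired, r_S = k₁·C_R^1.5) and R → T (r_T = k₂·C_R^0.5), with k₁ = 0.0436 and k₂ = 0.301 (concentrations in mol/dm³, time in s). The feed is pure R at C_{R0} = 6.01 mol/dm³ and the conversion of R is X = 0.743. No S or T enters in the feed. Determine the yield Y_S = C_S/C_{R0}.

Exit C_R = C_{R0}(1−X) = 6.01×0.257 = 1.545 mol/dm³.
In a CSTR the entire volume is at exit conditions, so r_S = 0.0436×1.545^1.5 = 0.08369 and r_T = 0.301×1.545^0.5 = 0.3741.
Fraction of consumed R going to S: r_S/(r_S+r_T) = 0.1828.
C_S = 0.1828·C_{R0}·X = 0.1828×6.01×0.743 = 0.816 mol/dm³; Y_S = C_S/C_{R0} = 0.136.

0.136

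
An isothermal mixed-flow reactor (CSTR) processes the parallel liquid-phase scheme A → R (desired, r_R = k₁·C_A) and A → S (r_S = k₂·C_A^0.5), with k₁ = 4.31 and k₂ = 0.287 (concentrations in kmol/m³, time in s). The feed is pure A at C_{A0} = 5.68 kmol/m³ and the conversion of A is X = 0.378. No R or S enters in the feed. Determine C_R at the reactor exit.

Exit C_A = C_{A0}(1−X) = 5.68×0.622 = 3.533 kmol/m³.
Rates in a CSTR are evaluated at the outlet concentration: r_R = 4.31×3.533 = 15.23, r_S = 0.287×3.533^0.5 = 0.5395.
Fraction of consumed A going to R: r_R/(r_R+r_S) = 0.9658.
C_R = 0.9658·C_{A0}·X = 0.9658×5.68×0.378 = 2.07 kmol/m³.

2.07 kmol/m³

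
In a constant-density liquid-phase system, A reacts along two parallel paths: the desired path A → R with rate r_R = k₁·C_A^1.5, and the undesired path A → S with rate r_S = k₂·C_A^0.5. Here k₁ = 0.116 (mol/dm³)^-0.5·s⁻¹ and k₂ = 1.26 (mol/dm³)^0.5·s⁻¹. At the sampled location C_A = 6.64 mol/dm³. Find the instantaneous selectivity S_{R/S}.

0.611

S_{R/S} = r_R/r_S = (k₁·C_A^1.5)/(k₂·C_A^0.5) = (k₁/k₂)·C_A.
= (0.116×6.640^1.5) / (1.26×6.640^0.5) = 1.985/3.247 = 0.611.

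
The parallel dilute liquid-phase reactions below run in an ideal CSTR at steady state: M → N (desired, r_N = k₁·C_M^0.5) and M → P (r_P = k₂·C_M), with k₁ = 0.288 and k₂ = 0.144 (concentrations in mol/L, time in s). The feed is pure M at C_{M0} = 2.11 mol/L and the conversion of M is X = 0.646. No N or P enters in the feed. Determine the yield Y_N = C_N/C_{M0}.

0.451

Exit C_M = C_{M0}(1−X) = 2.11×0.354 = 0.7469 mol/L.
Rates in a CSTR are evaluated at the outlet concentration: r_N = 0.288×0.7469^0.5 = 0.2489, r_P = 0.144×0.7469 = 0.1076.
Fraction of consumed M going to N: r_N/(r_N+r_P) = 0.6983.
C_N = 0.6983·C_{M0}·X = 0.6983×2.11×0.646 = 0.952 mol/L; Y_N = C_N/C_{M0} = 0.451.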